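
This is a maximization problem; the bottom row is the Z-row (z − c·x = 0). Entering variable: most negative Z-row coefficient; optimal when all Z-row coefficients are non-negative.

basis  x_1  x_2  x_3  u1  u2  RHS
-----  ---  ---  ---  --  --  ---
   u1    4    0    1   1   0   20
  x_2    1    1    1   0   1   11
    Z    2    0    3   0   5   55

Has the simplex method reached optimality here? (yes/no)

Every Z-row coefficient is ≥ 0, so the tableau is optimal.

yes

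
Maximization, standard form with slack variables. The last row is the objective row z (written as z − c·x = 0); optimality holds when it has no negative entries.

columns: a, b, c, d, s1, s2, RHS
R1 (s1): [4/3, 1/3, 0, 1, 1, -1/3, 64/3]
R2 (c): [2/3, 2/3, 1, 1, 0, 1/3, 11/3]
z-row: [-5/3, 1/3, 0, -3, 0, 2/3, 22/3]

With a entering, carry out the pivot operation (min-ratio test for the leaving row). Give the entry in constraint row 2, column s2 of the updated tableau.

Ratio test on column a — row 1: (64/3)/(4/3) = 16; row 2: (11/3)/(2/3) = 11/2. Minimum is 11/2 at row 2 (c leaves); pivot element 2/3.
Divide row 2 by 2/3; eliminate column a from the other rows.
In the new row 2, the s2 entry is the old entry divided by the pivot: (1/3)/(2/3) = 1/2.

1/2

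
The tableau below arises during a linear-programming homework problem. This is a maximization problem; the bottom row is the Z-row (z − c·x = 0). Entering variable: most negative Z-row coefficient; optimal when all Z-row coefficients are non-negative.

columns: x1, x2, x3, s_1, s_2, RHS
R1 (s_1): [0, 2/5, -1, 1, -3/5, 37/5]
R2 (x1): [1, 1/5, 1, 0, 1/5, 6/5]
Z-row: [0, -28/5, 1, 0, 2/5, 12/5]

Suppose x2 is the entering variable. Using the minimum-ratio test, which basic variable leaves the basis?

Column x2 entries and ratios — s_1: (37/5)/(2/5) = 37/2; x1: (6/5)/(1/5) = 6.
Smallest ratio is 6 in the row of x1, so x1 leaves.

x1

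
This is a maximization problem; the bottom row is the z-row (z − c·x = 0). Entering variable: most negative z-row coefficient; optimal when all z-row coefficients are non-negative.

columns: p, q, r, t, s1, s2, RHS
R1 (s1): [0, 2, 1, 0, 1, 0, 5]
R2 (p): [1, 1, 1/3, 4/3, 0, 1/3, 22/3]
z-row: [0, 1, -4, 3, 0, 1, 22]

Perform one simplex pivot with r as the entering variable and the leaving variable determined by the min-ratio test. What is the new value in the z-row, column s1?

Ratio test on column r — row 1: 5/1 = 5; row 2: (22/3)/(1/3) = 22. Minimum is 5 at row 1 (s1 leaves); pivot element 1.
Divide row 1 by 1; eliminate column r from the other rows.
z-row update in column s1: 0 − (-4)·1 = 4.

4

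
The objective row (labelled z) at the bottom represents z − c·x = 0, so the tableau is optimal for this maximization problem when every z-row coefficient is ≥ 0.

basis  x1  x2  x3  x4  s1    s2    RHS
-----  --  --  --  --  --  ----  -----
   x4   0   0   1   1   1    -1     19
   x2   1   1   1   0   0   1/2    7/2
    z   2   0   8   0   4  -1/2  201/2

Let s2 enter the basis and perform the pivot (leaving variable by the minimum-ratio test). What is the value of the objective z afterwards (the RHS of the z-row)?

Ratio test on column s2 — row 1: entry -1 ≤ 0; row 2: (7/2)/(1/2) = 7. Minimum is 7 at row 2 (x2 leaves); pivot element 1/2.
Pivot on row 2; the z-row RHS becomes 201/2 − (-1/2)·7 = 104.

104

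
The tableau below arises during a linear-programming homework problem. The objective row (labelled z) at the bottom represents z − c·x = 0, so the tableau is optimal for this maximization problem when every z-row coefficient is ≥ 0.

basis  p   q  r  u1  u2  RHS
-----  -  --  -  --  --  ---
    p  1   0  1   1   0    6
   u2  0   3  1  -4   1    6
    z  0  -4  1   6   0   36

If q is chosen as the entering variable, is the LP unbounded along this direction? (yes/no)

no

Column q has positive entries in row(s) 2, so the ratio test bounds it — not unbounded.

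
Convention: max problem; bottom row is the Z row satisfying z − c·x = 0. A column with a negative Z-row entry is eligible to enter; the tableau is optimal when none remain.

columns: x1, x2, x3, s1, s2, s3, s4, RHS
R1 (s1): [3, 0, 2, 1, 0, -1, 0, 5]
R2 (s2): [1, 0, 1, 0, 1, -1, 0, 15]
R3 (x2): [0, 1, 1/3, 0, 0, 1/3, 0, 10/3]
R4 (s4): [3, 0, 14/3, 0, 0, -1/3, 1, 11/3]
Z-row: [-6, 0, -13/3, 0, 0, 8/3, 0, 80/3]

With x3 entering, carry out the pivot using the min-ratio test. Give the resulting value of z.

Ratio test on column x3 — row 1: 5/2 = 5/2; row 2: 15/1 = 15; row 3: (10/3)/(1/3) = 10; row 4: (11/3)/(14/3) = 11/14. Minimum is 11/14 at row 4 (s4 leaves); pivot element 14/3.
Pivot on row 4; the Z-row RHS becomes 80/3 − (-13/3)·(11/14) = 421/14.

421/14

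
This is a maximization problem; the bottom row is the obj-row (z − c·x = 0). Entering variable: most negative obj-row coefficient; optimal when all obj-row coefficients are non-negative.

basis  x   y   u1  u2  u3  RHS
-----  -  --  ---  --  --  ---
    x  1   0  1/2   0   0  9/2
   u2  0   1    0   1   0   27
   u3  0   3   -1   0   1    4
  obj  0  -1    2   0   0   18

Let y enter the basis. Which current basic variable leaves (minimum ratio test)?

u3

Column y entries and ratios — x: 0 ≤ 0, skip; u2: 27/1 = 27; u3: 4/3 = 4/3.
Smallest ratio is 4/3 in the row of u3, so u3 leaves.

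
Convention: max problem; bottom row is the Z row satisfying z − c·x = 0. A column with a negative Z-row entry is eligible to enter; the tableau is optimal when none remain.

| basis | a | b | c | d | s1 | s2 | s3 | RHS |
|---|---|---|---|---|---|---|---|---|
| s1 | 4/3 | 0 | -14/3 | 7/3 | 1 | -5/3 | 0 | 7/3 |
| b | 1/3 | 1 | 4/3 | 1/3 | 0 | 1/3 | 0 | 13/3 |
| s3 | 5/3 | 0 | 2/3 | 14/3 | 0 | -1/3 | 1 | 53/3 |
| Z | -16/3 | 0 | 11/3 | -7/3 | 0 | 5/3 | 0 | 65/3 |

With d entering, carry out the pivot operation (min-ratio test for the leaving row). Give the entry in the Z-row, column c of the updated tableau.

Ratio test on column d — row 1: (7/3)/(7/3) = 1; row 2: (13/3)/(1/3) = 13; row 3: (53/3)/(14/3) = 53/14. Minimum is 1 at row 1 (s1 leaves); pivot element 7/3.
Divide row 1 by 7/3; eliminate column d from the other rows.
Z-row update in column c: 11/3 − (-7/3)·(-2) = -1.

-1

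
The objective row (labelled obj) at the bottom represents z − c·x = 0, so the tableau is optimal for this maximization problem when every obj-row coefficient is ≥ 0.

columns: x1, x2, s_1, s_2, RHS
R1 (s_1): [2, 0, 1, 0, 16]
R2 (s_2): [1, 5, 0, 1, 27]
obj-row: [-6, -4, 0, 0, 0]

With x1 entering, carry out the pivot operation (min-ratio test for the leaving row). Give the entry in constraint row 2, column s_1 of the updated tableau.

-1/2

Ratio test on column x1 — row 1: 16/2 = 8; row 2: 27/1 = 27. Minimum is 8 at row 1 (s_1 leaves); pivot element 2.
Divide row 1 by 2; eliminate column x1 from the other rows.
Row 2 update in column s_1: 0 − 1·(1/2) = -1/2.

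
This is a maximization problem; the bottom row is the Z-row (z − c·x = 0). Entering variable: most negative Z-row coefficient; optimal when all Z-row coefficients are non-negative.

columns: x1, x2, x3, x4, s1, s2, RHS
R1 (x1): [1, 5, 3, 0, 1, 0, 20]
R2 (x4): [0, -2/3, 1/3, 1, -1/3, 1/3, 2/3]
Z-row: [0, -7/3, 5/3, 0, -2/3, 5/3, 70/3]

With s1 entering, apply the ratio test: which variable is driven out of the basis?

x1

Column s1 entries and ratios — x1: 20/1 = 20; x4: -1/3 ≤ 0, skip.
Smallest ratio is 20 in the row of x1, so x1 leaves.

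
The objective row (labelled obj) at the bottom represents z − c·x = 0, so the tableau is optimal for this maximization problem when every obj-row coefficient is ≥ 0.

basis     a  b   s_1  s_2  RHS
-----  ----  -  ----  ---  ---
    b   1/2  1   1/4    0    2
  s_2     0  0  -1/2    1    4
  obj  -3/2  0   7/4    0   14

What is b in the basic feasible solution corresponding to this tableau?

b is basic (row 1); its value is the RHS of that row, 2.

2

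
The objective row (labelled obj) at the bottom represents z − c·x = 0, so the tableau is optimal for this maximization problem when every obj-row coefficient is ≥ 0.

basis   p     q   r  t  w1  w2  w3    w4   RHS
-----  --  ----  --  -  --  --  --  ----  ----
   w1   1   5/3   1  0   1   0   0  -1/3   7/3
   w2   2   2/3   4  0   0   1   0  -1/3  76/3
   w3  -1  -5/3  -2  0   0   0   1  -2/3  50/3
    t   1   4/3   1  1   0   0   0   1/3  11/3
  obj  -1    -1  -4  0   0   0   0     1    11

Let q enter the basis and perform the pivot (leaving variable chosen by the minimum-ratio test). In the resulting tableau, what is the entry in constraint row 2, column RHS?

122/5

Ratio test on column q — row 1: (7/3)/(5/3) = 7/5; row 2: (76/3)/(2/3) = 38; row 3: entry -5/3 ≤ 0; row 4: (11/3)/(4/3) = 11/4. Minimum is 7/5 at row 1 (w1 leaves); pivot element 5/3.
Divide row 1 by 5/3; eliminate column q from the other rows.
Row 2 update in column RHS: 76/3 − (2/3)·(7/5) = 122/5.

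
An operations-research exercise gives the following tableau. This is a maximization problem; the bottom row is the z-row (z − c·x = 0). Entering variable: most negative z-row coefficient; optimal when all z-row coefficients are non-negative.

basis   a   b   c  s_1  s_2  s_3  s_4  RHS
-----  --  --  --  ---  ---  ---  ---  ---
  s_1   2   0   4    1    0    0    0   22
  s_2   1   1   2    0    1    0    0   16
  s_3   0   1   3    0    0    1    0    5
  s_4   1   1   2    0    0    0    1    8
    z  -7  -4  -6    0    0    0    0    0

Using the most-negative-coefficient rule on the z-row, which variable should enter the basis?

a

Negative z-row entries: a: -7, b: -4, c: -6.
The most negative is -7 in column a, so a enters.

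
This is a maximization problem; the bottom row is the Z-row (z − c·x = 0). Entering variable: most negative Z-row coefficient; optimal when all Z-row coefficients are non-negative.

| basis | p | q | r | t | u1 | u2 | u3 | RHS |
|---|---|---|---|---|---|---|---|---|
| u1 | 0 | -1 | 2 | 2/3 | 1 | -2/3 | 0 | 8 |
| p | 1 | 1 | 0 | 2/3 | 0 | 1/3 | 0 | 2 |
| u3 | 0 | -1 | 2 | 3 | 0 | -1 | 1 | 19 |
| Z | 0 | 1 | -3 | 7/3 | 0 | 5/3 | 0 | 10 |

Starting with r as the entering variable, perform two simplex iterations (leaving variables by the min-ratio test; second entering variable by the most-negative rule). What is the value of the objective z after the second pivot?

Ratio test on column r — row 1: 8/2 = 4; row 2: entry 0 ≤ 0; row 3: 19/2 = 19/2. Minimum is 4 at row 1 (u1 leaves); pivot element 2.
Pivot on row 1; the Z-row RHS becomes 10 − (-3)·4 = 22.
Next entering variable (most negative Z-row entry -1/2): q.
Ratio test on column q — row 1: entry -1/2 ≤ 0; row 2: 2/1 = 2; row 3: entry 0 ≤ 0. Minimum is 2 at row 2 (p leaves); pivot element 1.
After the second pivot the Z-row RHS is 22 − (-1/2)·2 = 23.

23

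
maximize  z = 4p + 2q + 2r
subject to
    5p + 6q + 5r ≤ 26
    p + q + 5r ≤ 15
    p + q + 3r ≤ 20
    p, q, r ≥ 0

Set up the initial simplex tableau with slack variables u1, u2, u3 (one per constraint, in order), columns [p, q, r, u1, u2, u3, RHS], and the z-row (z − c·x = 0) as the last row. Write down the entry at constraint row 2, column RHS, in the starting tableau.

15

The RHS of constraint 2 is b_2 = 15.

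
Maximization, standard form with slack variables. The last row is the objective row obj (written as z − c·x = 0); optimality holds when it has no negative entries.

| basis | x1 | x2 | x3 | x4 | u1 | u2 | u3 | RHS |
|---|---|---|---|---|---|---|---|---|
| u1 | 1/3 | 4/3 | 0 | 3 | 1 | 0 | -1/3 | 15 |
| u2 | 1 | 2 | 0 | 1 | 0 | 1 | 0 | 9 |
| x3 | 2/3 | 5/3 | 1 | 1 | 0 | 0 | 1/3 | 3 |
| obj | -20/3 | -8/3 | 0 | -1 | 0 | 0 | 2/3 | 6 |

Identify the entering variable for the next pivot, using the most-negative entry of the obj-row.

x1

Negative obj-row entries: x1: -20/3, x2: -8/3, x4: -1.
The most negative is -20/3 in column x1, so x1 enters.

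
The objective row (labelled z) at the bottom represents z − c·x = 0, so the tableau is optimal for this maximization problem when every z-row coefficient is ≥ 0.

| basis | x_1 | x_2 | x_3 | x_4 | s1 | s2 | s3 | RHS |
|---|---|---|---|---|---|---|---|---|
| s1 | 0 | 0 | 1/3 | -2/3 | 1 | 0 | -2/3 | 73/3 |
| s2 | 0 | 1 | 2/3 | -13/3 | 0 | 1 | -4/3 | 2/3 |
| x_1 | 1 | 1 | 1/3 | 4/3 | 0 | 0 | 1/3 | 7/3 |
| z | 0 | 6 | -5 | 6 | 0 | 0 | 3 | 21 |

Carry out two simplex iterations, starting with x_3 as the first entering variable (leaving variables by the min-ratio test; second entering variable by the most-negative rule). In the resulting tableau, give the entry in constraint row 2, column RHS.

Ratio test on column x_3 — row 1: (73/3)/(1/3) = 73; row 2: (2/3)/(2/3) = 1; row 3: (7/3)/(1/3) = 7. Minimum is 1 at row 2 (s2 leaves); pivot element 2/3.
Divide row 2 by 2/3; eliminate column x_3 from the other rows.
Second iteration: most negative z-row entry is -53/2 in column x_4, so x_4 enters.
Ratio test on column x_4 — row 1: 24/(3/2) = 16; row 2: entry -13/2 ≤ 0; row 3: 2/(7/2) = 4/7. Minimum is 4/7 at row 3 (x_1 leaves); pivot element 7/2.
Divide row 3 by 7/2; eliminate column x_4 from the other rows.
After both pivots, the entry at constraint row 2, column RHS is 33/7.

33/7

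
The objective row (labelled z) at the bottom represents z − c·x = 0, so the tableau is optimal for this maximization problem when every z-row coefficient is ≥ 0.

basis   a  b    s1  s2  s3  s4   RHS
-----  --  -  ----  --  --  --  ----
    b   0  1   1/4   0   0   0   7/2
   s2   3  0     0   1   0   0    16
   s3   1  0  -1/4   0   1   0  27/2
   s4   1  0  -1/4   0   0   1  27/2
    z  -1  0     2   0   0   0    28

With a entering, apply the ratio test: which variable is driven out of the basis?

s2

Column a entries and ratios — b: 0 ≤ 0, skip; s2: 16/3 = 16/3; s3: (27/2)/1 = 27/2; s4: (27/2)/1 = 27/2.
Smallest ratio is 16/3 in the row of s2, so s2 leaves.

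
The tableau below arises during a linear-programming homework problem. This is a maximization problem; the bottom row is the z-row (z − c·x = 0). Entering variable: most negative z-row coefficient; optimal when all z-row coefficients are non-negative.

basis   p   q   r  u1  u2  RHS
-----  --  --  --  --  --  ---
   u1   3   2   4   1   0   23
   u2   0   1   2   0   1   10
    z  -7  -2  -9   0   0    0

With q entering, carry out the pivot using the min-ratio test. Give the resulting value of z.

20

Ratio test on column q — row 1: 23/2 = 23/2; row 2: 10/1 = 10. Minimum is 10 at row 2 (u2 leaves); pivot element 1.
Pivot on row 2; the z-row RHS becomes 0 − (-2)·10 = 20.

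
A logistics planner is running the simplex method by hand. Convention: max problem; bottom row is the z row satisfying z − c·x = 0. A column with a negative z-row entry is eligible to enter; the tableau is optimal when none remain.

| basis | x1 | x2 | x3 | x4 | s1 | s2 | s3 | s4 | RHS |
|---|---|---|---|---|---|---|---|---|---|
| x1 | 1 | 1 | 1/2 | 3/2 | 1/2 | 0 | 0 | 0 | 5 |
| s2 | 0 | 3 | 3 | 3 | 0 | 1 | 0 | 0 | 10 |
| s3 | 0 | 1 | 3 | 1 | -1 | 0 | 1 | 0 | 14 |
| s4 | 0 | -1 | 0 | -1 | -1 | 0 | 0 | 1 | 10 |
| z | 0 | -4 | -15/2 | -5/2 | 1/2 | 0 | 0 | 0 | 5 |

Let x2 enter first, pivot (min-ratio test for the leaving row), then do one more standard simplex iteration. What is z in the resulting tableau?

Ratio test on column x2 — row 1: 5/1 = 5; row 2: 10/3 = 10/3; row 3: 14/1 = 14; row 4: entry -1 ≤ 0. Minimum is 10/3 at row 2 (s2 leaves); pivot element 3.
Pivot on row 2; the z-row RHS becomes 5 − (-4)·(10/3) = 55/3.
Next entering variable (most negative z-row entry -7/2): x3.
Ratio test on column x3 — row 1: entry -1/2 ≤ 0; row 2: (10/3)/1 = 10/3; row 3: (32/3)/2 = 16/3; row 4: (40/3)/1 = 40/3. Minimum is 10/3 at row 2 (x2 leaves); pivot element 1.
After the second pivot the z-row RHS is 55/3 − (-7/2)·(10/3) = 30.

30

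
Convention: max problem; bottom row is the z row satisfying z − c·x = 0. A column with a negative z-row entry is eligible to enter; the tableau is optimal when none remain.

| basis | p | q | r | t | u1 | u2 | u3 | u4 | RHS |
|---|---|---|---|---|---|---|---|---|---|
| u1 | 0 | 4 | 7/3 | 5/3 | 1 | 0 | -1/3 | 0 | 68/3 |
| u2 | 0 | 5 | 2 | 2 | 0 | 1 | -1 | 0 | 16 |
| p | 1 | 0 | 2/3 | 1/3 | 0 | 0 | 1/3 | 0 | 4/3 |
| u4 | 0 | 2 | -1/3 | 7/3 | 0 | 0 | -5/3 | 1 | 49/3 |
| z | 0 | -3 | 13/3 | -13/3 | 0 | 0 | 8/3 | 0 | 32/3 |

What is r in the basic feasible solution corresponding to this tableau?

0

r is not in the basis, so in the current basic feasible solution r = 0.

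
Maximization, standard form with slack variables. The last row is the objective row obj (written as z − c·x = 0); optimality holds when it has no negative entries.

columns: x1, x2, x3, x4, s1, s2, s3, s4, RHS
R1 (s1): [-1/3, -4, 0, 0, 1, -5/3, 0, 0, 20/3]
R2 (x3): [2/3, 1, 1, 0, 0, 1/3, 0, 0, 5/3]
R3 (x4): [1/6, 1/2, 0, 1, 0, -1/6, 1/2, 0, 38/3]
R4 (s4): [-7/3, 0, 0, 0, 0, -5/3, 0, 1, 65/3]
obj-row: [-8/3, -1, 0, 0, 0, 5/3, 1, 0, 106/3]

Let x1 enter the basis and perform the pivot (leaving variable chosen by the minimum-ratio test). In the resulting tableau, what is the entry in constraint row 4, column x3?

Ratio test on column x1 — row 1: entry -1/3 ≤ 0; row 2: (5/3)/(2/3) = 5/2; row 3: (38/3)/(1/6) = 76; row 4: entry -7/3 ≤ 0. Minimum is 5/2 at row 2 (x3 leaves); pivot element 2/3.
Divide row 2 by 2/3; eliminate column x1 from the other rows.
Row 4 update in column x3: 0 − (-7/3)·(3/2) = 7/2.

7/2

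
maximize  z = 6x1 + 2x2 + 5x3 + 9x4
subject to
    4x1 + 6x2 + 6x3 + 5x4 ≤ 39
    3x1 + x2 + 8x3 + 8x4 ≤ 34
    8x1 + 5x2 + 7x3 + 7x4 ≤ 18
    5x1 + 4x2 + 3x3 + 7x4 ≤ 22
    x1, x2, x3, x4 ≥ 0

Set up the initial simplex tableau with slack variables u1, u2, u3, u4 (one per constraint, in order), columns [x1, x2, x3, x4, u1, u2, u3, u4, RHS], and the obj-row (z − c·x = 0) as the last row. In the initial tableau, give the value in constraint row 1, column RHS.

39

The RHS of constraint 1 is b_1 = 39.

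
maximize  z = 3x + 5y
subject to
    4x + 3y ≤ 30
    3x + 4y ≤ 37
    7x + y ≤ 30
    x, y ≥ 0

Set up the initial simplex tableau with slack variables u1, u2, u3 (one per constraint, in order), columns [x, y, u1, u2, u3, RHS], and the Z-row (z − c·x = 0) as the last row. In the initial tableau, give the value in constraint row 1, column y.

Constraint 1 has coefficient 3 on y.

3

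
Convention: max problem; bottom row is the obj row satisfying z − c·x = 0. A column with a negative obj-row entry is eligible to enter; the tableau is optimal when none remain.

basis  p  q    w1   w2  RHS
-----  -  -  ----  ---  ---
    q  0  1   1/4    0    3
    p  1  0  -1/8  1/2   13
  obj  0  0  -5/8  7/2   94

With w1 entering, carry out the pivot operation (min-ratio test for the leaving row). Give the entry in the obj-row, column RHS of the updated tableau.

Ratio test on column w1 — row 1: 3/(1/4) = 12; row 2: entry -1/8 ≤ 0. Minimum is 12 at row 1 (q leaves); pivot element 1/4.
Divide row 1 by 1/4; eliminate column w1 from the other rows.
obj-row update in column RHS: 94 − (-5/8)·12 = 203/2.

203/2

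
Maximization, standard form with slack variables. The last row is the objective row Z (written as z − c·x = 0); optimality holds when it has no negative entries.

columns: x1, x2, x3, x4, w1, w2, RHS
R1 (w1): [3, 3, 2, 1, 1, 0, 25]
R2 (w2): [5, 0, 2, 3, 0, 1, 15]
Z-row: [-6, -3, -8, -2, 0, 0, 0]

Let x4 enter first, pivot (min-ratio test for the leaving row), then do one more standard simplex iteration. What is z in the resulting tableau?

Ratio test on column x4 — row 1: 25/1 = 25; row 2: 15/3 = 5. Minimum is 5 at row 2 (w2 leaves); pivot element 3.
Pivot on row 2; the Z-row RHS becomes 0 − (-2)·5 = 10.
Next entering variable (most negative Z-row entry -20/3): x3.
Ratio test on column x3 — row 1: 20/(4/3) = 15; row 2: 5/(2/3) = 15/2. Minimum is 15/2 at row 2 (x4 leaves); pivot element 2/3.
After the second pivot the Z-row RHS is 10 − (-20/3)·(15/2) = 60.

60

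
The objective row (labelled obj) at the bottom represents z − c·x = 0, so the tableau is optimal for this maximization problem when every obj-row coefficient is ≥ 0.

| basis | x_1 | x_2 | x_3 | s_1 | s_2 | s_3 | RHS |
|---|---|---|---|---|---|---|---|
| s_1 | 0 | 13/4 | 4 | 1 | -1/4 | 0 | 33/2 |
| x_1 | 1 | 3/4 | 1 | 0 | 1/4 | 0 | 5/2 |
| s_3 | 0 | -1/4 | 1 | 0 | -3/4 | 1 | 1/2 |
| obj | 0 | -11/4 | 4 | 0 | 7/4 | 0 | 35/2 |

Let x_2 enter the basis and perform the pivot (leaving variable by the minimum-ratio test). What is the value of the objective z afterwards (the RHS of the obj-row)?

80/3

Ratio test on column x_2 — row 1: (33/2)/(13/4) = 66/13; row 2: (5/2)/(3/4) = 10/3; row 3: entry -1/4 ≤ 0. Minimum is 10/3 at row 2 (x_1 leaves); pivot element 3/4.
Pivot on row 2; the obj-row RHS becomes 35/2 − (-11/4)·(10/3) = 80/3.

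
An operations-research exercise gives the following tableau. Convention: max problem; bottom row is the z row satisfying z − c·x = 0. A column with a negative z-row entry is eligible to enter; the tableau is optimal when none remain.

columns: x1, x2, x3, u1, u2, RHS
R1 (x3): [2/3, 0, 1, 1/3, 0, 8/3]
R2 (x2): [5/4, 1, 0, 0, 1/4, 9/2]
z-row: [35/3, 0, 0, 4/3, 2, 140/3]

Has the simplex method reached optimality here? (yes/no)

yes

Every z-row coefficient is ≥ 0, so the tableau is optimal.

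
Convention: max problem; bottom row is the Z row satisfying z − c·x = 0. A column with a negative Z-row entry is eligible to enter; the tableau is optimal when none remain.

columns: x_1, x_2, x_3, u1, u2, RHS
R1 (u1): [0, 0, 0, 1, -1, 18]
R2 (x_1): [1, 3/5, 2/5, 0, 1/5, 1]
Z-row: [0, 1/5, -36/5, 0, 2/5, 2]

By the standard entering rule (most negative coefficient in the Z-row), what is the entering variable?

x_3

Negative Z-row entries: x_3: -36/5.
The most negative is -36/5 in column x_3, so x_3 enters.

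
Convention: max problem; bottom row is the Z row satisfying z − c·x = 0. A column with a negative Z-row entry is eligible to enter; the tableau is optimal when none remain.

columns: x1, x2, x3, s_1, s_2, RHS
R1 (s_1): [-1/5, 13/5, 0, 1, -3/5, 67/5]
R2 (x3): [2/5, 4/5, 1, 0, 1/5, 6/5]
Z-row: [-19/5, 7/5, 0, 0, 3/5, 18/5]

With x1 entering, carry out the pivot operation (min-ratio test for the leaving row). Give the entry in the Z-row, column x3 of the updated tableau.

Ratio test on column x1 — row 1: entry -1/5 ≤ 0; row 2: (6/5)/(2/5) = 3. Minimum is 3 at row 2 (x3 leaves); pivot element 2/5.
Divide row 2 by 2/5; eliminate column x1 from the other rows.
Z-row update in column x3: 0 − (-19/5)·(5/2) = 19/2.

19/2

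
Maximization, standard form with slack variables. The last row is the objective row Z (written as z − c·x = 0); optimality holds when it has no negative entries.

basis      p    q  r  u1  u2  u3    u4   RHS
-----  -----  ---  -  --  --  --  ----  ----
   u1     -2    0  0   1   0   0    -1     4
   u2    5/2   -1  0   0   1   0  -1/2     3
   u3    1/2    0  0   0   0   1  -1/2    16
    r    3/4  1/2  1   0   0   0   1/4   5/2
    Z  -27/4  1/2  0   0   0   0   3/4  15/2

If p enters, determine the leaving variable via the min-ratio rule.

Column p entries and ratios — u1: -2 ≤ 0, skip; u2: 3/(5/2) = 6/5; u3: 16/(1/2) = 32; r: (5/2)/(3/4) = 10/3.
Smallest ratio is 6/5 in the row of u2, so u2 leaves.

u2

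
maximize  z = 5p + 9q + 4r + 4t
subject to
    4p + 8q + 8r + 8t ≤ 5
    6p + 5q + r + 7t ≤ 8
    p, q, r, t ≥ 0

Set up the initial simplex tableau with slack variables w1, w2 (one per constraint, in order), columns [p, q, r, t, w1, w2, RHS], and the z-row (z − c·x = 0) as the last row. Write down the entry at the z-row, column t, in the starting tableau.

The z-row carries the negated objective coefficients: the t entry is -4.

-4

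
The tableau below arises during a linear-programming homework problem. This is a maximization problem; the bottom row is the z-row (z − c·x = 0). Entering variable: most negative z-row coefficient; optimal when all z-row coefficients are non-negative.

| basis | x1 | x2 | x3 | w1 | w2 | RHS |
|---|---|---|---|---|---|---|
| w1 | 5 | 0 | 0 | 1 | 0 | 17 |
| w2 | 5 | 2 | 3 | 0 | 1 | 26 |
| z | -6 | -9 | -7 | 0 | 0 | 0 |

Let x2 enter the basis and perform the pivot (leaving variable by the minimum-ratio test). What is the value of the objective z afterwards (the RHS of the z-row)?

Ratio test on column x2 — row 1: entry 0 ≤ 0; row 2: 26/2 = 13. Minimum is 13 at row 2 (w2 leaves); pivot element 2.
Pivot on row 2; the z-row RHS becomes 0 − (-9)·13 = 117.

117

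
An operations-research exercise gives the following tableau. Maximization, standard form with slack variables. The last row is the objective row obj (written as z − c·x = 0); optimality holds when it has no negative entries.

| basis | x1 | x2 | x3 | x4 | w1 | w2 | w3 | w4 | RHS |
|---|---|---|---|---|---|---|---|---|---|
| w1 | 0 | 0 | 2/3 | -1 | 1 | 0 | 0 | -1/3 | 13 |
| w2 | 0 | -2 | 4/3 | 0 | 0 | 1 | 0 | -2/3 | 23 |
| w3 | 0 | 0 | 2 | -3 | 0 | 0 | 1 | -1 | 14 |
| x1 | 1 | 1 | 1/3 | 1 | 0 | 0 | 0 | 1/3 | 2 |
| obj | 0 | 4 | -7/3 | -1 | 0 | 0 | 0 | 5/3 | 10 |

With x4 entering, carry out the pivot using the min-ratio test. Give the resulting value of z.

Ratio test on column x4 — row 1: entry -1 ≤ 0; row 2: entry 0 ≤ 0; row 3: entry -3 ≤ 0; row 4: 2/1 = 2. Minimum is 2 at row 4 (x1 leaves); pivot element 1.
Pivot on row 4; the obj-row RHS becomes 10 − (-1)·2 = 12.

12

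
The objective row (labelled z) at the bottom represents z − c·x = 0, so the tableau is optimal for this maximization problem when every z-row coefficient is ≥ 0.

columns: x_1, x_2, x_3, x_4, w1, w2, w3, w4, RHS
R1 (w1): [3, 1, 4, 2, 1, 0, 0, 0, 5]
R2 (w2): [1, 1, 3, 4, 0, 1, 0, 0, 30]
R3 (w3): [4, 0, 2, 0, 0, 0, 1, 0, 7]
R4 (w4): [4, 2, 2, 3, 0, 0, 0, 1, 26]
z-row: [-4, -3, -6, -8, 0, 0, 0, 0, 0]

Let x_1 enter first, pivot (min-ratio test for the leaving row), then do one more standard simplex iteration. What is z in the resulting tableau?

Ratio test on column x_1 — row 1: 5/3 = 5/3; row 2: 30/1 = 30; row 3: 7/4 = 7/4; row 4: 26/4 = 13/2. Minimum is 5/3 at row 1 (w1 leaves); pivot element 3.
Pivot on row 1; the z-row RHS becomes 0 − (-4)·(5/3) = 20/3.
Next entering variable (most negative z-row entry -16/3): x_4.
Ratio test on column x_4 — row 1: (5/3)/(2/3) = 5/2; row 2: (85/3)/(10/3) = 17/2; row 3: entry -8/3 ≤ 0; row 4: (58/3)/(1/3) = 58. Minimum is 5/2 at row 1 (x_1 leaves); pivot element 2/3.
After the second pivot the z-row RHS is 20/3 − (-16/3)·(5/2) = 20.

20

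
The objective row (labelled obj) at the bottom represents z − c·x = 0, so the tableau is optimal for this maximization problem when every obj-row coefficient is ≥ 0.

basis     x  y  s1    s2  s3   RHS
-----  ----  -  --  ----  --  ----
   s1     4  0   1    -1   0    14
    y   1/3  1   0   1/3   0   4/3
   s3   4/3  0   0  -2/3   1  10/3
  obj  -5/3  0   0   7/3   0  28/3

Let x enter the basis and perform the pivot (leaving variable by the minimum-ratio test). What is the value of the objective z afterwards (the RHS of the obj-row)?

Ratio test on column x — row 1: 14/4 = 7/2; row 2: (4/3)/(1/3) = 4; row 3: (10/3)/(4/3) = 5/2. Minimum is 5/2 at row 3 (s3 leaves); pivot element 4/3.
Pivot on row 3; the obj-row RHS becomes 28/3 − (-5/3)·(5/2) = 27/2.

27/2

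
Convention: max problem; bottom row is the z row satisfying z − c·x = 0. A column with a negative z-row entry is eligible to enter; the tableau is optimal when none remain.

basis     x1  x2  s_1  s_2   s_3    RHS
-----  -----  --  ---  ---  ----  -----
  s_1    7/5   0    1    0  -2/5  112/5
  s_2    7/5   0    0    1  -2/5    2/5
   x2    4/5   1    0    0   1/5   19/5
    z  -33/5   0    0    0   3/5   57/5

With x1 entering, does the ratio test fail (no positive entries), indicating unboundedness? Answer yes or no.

no

Column x1 has positive entries in row(s) 1, 2, 3, so the ratio test bounds it — not unbounded.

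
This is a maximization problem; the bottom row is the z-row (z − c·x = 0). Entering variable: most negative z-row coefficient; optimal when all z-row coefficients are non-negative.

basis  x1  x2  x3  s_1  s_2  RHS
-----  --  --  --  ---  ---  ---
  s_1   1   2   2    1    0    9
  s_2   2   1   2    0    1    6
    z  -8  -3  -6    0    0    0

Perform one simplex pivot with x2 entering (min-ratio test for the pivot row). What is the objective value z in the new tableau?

27/2

Ratio test on column x2 — row 1: 9/2 = 9/2; row 2: 6/1 = 6. Minimum is 9/2 at row 1 (s_1 leaves); pivot element 2.
Pivot on row 1; the z-row RHS becomes 0 − (-3)·(9/2) = 27/2.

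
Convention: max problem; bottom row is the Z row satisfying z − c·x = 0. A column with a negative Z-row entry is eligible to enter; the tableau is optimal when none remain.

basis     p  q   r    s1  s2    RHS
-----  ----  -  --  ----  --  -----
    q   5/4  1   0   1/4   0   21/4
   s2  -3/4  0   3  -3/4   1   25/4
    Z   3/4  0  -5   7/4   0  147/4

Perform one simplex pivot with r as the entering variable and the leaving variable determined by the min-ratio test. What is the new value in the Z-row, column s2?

Ratio test on column r — row 1: entry 0 ≤ 0; row 2: (25/4)/3 = 25/12. Minimum is 25/12 at row 2 (s2 leaves); pivot element 3.
Divide row 2 by 3; eliminate column r from the other rows.
Z-row update in column s2: 0 − (-5)·(1/3) = 5/3.

5/3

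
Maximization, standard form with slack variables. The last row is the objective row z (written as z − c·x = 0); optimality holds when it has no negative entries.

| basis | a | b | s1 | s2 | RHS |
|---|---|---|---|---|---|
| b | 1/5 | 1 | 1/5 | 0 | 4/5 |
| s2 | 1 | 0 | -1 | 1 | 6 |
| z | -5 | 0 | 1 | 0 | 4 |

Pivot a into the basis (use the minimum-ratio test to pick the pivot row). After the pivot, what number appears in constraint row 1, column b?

5

Ratio test on column a — row 1: (4/5)/(1/5) = 4; row 2: 6/1 = 6. Minimum is 4 at row 1 (b leaves); pivot element 1/5.
Divide row 1 by 1/5; eliminate column a from the other rows.
In the new row 1, the b entry is the old entry divided by the pivot: 1/(1/5) = 5.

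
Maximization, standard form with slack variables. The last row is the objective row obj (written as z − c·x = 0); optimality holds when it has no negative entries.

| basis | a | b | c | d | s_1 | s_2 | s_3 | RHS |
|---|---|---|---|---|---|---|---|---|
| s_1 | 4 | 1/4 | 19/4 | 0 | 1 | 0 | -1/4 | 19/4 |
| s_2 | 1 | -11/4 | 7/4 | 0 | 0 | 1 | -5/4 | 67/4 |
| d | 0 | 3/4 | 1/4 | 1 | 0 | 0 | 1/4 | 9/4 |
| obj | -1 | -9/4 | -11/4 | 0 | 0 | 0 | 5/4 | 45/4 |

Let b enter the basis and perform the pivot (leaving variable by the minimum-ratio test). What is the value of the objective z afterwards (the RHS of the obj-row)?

Ratio test on column b — row 1: (19/4)/(1/4) = 19; row 2: entry -11/4 ≤ 0; row 3: (9/4)/(3/4) = 3. Minimum is 3 at row 3 (d leaves); pivot element 3/4.
Pivot on row 3; the obj-row RHS becomes 45/4 − (-9/4)·3 = 18.

18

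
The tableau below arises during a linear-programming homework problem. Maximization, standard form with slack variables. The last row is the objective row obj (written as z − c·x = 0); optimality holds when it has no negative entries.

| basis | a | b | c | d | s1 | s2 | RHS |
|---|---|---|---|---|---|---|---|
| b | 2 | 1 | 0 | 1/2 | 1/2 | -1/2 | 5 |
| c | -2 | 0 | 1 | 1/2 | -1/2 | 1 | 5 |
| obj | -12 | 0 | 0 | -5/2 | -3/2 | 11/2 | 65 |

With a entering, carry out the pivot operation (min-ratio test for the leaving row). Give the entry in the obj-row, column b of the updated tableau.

6

Ratio test on column a — row 1: 5/2 = 5/2; row 2: entry -2 ≤ 0. Minimum is 5/2 at row 1 (b leaves); pivot element 2.
Divide row 1 by 2; eliminate column a from the other rows.
obj-row update in column b: 0 − (-12)·(1/2) = 6.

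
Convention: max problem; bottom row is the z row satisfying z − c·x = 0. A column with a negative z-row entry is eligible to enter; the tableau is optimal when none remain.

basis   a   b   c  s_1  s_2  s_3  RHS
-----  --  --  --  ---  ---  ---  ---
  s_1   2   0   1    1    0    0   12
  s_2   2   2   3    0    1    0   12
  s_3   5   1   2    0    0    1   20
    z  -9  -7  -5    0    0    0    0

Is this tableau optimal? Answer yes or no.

The z-row has a negative entry -9 in column a, so it is not optimal.

no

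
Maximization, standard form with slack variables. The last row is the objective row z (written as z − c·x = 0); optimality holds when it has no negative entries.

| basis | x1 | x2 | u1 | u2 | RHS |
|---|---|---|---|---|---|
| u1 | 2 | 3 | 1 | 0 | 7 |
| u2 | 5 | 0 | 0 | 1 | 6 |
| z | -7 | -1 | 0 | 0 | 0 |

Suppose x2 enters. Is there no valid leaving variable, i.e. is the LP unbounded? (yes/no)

no

Column x2 has positive entries in row(s) 1, so the ratio test bounds it — not unbounded.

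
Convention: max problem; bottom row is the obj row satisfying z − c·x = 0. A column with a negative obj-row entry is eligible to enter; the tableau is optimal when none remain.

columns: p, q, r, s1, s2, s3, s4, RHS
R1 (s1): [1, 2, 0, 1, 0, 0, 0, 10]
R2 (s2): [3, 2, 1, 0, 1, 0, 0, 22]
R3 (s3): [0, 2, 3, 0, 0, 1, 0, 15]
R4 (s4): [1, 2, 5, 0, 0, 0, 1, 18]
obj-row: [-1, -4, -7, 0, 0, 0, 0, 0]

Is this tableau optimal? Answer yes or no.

no

The obj-row has a negative entry -7 in column r, so it is not optimal.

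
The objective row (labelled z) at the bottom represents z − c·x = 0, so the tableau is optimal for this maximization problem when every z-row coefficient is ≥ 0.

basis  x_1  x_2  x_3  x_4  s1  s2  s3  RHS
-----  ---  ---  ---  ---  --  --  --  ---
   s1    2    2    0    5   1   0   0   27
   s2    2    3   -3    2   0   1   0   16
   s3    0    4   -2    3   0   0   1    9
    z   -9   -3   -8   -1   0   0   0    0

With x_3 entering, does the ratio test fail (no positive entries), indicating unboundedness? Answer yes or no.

Every constraint-row entry in column x_3 is ≤ 0, so increasing x_3 is unbounded.

yes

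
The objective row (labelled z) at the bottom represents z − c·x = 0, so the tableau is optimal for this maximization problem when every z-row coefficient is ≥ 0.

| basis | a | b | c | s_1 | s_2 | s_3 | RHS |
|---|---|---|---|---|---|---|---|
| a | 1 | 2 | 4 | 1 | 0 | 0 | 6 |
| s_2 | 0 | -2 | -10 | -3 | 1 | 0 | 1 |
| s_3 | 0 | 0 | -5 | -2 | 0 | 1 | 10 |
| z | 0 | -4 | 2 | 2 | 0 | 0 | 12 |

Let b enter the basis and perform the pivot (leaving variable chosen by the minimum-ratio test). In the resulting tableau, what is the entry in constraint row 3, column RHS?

Ratio test on column b — row 1: 6/2 = 3; row 2: entry -2 ≤ 0; row 3: entry 0 ≤ 0. Minimum is 3 at row 1 (a leaves); pivot element 2.
Divide row 1 by 2; eliminate column b from the other rows.
Row 3 update in column RHS: 10 − 0·3 = 10.

10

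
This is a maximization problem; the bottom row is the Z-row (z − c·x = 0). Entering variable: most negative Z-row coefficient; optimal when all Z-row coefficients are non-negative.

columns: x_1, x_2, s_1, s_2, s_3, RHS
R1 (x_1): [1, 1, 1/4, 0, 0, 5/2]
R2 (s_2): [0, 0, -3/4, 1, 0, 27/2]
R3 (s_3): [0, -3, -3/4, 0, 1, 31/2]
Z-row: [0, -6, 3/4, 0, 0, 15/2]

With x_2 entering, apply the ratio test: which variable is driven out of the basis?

Column x_2 entries and ratios — x_1: (5/2)/1 = 5/2; s_2: 0 ≤ 0, skip; s_3: -3 ≤ 0, skip.
Smallest ratio is 5/2 in the row of x_1, so x_1 leaves.

x_1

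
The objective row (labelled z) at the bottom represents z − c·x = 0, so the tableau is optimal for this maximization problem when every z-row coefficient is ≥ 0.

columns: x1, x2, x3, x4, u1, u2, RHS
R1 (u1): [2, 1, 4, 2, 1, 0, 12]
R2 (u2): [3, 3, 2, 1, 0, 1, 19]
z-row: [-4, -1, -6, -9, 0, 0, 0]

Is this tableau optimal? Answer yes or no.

The z-row has a negative entry -9 in column x4, so it is not optimal.

no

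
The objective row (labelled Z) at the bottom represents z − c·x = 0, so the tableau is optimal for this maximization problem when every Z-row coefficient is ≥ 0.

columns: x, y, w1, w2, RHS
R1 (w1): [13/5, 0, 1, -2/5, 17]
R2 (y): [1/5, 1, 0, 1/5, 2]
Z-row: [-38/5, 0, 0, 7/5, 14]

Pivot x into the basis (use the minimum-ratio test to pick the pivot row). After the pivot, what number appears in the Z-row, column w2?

Ratio test on column x — row 1: 17/(13/5) = 85/13; row 2: 2/(1/5) = 10. Minimum is 85/13 at row 1 (w1 leaves); pivot element 13/5.
Divide row 1 by 13/5; eliminate column x from the other rows.
Z-row update in column w2: 7/5 − (-38/5)·(-2/13) = 3/13.

3/13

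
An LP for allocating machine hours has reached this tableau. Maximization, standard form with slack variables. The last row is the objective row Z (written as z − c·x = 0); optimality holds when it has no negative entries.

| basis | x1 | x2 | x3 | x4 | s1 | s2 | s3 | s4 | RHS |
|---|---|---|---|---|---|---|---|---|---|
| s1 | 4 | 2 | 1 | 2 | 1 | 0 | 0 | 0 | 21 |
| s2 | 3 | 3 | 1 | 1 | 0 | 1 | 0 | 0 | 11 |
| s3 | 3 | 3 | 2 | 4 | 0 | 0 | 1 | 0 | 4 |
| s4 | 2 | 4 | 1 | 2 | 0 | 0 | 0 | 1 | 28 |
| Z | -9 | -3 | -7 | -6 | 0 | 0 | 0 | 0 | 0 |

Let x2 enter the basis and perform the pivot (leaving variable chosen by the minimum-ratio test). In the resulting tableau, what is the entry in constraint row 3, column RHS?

4/3

Ratio test on column x2 — row 1: 21/2 = 21/2; row 2: 11/3 = 11/3; row 3: 4/3 = 4/3; row 4: 28/4 = 7. Minimum is 4/3 at row 3 (s3 leaves); pivot element 3.
Divide row 3 by 3; eliminate column x2 from the other rows.
In the new row 3, the RHS entry is the old entry divided by the pivot: 4/3 = 4/3.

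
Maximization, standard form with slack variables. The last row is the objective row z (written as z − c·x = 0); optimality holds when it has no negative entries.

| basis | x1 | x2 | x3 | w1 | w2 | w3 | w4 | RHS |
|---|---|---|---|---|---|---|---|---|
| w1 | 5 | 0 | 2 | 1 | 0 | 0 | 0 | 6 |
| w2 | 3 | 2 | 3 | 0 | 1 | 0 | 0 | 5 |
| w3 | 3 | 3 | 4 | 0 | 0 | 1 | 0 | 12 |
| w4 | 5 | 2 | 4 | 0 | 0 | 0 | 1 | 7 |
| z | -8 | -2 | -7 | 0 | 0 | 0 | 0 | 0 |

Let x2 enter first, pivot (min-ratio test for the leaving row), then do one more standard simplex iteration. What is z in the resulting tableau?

Ratio test on column x2 — row 1: entry 0 ≤ 0; row 2: 5/2 = 5/2; row 3: 12/3 = 4; row 4: 7/2 = 7/2. Minimum is 5/2 at row 2 (w2 leaves); pivot element 2.
Pivot on row 2; the z-row RHS becomes 0 − (-2)·(5/2) = 5.
Next entering variable (most negative z-row entry -5): x1.
Ratio test on column x1 — row 1: 6/5 = 6/5; row 2: (5/2)/(3/2) = 5/3; row 3: entry -3/2 ≤ 0; row 4: 2/2 = 1. Minimum is 1 at row 4 (w4 leaves); pivot element 2.
After the second pivot the z-row RHS is 5 − (-5)·1 = 10.

10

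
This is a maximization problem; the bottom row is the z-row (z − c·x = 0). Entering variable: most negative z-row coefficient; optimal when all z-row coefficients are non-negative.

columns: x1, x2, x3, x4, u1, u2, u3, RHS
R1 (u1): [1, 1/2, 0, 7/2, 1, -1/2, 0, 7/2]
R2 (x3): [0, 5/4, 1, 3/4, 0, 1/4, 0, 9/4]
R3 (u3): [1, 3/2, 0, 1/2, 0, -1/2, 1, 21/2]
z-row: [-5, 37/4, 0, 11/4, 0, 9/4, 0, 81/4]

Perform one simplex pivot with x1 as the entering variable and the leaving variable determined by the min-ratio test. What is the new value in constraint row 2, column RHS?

Ratio test on column x1 — row 1: (7/2)/1 = 7/2; row 2: entry 0 ≤ 0; row 3: (21/2)/1 = 21/2. Minimum is 7/2 at row 1 (u1 leaves); pivot element 1.
Divide row 1 by 1; eliminate column x1 from the other rows.
Row 2 update in column RHS: 9/4 − 0·(7/2) = 9/4.

9/4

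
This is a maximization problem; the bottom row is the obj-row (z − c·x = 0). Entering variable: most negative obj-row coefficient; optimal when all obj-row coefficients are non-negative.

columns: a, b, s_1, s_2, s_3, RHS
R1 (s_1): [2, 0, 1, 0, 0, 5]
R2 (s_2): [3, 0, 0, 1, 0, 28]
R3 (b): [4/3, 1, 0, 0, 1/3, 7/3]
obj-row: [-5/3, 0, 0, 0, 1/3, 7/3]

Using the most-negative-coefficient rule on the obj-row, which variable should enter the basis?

a

Negative obj-row entries: a: -5/3.
The most negative is -5/3 in column a, so a enters.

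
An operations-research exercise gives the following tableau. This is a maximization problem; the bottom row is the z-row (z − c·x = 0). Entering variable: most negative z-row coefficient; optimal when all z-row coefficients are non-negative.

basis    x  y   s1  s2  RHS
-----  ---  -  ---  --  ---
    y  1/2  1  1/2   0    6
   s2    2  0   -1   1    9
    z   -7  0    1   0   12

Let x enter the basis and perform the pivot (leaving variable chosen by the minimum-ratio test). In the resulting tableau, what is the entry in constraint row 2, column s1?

Ratio test on column x — row 1: 6/(1/2) = 12; row 2: 9/2 = 9/2. Minimum is 9/2 at row 2 (s2 leaves); pivot element 2.
Divide row 2 by 2; eliminate column x from the other rows.
In the new row 2, the s1 entry is the old entry divided by the pivot: (-1)/2 = -1/2.

-1/2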